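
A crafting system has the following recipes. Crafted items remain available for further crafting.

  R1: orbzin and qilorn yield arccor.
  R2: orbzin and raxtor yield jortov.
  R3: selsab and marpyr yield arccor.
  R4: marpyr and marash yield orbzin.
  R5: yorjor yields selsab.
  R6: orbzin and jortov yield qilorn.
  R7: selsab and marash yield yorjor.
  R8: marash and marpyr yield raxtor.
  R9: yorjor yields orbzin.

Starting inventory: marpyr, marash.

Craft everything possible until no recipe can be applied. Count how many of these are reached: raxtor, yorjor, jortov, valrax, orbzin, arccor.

4

Using R4, marpyr and marash make orbzin.
marash and marpyr → raxtor (R8).
orbzin and raxtor → jortov (R2).
Using R6, orbzin and jortov make qilorn.
Using R1, orbzin and qilorn make arccor.
raxtor: reached.
yorjor would need selsab and marash (R7), but selsab is never obtained.
jortov: reached.
No rule produces valrax, and it is not given.
orbzin: reached.
arccor: reached.
Reached: raxtor, jortov, orbzin, and arccor — 4 of the 6.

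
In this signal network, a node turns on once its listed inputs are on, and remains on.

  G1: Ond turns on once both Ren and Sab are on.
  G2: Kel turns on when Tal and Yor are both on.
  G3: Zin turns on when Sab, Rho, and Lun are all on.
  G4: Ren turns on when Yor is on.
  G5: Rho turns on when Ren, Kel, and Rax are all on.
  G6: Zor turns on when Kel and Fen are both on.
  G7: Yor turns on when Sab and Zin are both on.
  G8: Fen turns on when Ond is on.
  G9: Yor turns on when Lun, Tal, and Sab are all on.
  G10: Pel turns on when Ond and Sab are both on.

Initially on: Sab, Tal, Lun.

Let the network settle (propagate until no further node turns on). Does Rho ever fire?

Rho would need Ren, Kel, and Rax (G5), but Rax never turns on.

No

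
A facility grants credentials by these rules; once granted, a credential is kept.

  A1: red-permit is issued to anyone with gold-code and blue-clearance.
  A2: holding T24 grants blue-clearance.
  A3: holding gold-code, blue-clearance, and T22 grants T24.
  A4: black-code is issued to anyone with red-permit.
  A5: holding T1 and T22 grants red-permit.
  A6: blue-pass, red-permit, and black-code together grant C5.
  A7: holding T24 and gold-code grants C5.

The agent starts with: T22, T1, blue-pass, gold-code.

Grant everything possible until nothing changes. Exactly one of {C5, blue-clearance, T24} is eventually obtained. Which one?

Holding T1 and T22 grants red-permit (A5).
Holding red-permit grants black-code (A4).
Holding blue-pass, red-permit, and black-code grants C5 (A6).
T24 would need gold-code, blue-clearance, and T22 (A3), but blue-clearance is never granted. blue-clearance would need T24 (A2), but T24 is never granted.

C5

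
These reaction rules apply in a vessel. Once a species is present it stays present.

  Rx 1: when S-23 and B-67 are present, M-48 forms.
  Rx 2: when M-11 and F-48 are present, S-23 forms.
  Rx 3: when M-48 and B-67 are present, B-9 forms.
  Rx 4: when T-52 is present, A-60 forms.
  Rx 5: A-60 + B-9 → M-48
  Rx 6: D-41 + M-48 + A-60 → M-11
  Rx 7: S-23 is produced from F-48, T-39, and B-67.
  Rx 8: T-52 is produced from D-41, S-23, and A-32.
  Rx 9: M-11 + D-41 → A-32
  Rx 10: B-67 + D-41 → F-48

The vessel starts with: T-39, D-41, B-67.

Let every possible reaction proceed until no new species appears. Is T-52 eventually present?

No

T-52 would need D-41, S-23, and A-32 (Rx 8), but A-32 never forms.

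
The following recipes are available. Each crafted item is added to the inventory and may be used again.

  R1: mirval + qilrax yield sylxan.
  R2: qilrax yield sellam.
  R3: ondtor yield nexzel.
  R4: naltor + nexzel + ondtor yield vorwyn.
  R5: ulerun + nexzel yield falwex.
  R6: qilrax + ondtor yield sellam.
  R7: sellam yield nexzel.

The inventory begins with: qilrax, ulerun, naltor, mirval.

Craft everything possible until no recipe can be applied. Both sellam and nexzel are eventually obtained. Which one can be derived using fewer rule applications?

sellam

sellam: Using R2, qilrax makes sellam. [1 rule application]
nexzel: Using R2, qilrax makes sellam. sellam → nexzel (R7). [2 rule applications]
sellam needs fewer.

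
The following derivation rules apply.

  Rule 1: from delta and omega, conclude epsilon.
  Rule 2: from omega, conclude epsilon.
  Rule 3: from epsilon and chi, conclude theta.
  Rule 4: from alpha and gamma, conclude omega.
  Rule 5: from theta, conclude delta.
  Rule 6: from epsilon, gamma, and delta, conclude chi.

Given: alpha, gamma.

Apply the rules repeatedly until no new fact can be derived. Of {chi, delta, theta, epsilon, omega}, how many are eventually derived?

2

From alpha and gamma, Rule 4 gives omega.
omega holds, so epsilon follows (Rule 2).
chi would need epsilon, gamma, and delta (Rule 6), but delta is never established.
delta would need theta (Rule 5), but theta is never established.
theta would need epsilon and chi (Rule 3), but chi is never established.
epsilon: reached.
omega: reached.
Reached: epsilon and omega — 2 of the 5.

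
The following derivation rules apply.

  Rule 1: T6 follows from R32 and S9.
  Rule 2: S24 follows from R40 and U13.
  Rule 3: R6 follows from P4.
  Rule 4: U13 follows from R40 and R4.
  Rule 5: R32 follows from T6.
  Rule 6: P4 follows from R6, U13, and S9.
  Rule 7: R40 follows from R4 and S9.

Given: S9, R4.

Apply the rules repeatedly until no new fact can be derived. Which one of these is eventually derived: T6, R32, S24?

From R4 and S9, Rule 7 gives R40.
R40 and R4 hold, so U13 follows (Rule 4).
R40 and U13 hold, so S24 follows (Rule 2).
T6 would need R32 and S9 (Rule 1), but R32 is never established. R32 would need T6 (Rule 5), but T6 is never established.

S24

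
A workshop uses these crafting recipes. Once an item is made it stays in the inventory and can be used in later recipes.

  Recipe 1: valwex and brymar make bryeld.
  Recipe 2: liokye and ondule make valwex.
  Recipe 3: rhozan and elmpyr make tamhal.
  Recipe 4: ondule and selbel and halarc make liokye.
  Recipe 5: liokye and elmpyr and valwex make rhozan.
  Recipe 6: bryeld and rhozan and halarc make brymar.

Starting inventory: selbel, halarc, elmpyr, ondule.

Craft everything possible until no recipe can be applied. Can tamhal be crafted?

Yes

Using Recipe 4, ondule, selbel, and halarc make liokye.
Using Recipe 2, liokye and ondule make valwex.
liokye and elmpyr and valwex → rhozan (Recipe 5).
rhozan and elmpyr → tamhal (Recipe 3).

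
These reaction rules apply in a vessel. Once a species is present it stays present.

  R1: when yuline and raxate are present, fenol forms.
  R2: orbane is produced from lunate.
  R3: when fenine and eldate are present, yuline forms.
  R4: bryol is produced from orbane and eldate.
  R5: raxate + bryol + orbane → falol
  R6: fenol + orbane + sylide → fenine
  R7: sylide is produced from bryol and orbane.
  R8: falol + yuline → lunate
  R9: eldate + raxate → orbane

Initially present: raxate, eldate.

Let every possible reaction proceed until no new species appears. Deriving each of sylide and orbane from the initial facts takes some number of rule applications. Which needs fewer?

orbane: eldate and raxate present → orbane forms (R9). [1 rule application]
sylide: eldate and raxate present → orbane forms (R9). orbane and eldate present → bryol forms (R4). bryol and orbane present → sylide forms (R7). [3 rule applications]
orbane needs fewer.

orbane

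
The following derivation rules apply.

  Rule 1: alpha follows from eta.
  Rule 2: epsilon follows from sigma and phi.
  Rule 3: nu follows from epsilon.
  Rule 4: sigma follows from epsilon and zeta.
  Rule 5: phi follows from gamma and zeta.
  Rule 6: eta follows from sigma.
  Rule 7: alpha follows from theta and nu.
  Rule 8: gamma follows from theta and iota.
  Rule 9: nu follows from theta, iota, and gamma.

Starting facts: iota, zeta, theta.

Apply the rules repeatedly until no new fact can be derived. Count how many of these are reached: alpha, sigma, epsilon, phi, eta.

2

From theta and iota, Rule 8 gives gamma.
gamma and zeta hold, so phi follows (Rule 5).
theta, iota, and gamma hold, so nu follows (Rule 9).
From theta and nu, Rule 7 gives alpha.
alpha: reached.
sigma would need epsilon and zeta (Rule 4), but epsilon is never established.
epsilon would need sigma and phi (Rule 2), but sigma is never established.
phi: reached.
eta would need sigma (Rule 6), but sigma is never established.
Reached: alpha and phi — 2 of the 5.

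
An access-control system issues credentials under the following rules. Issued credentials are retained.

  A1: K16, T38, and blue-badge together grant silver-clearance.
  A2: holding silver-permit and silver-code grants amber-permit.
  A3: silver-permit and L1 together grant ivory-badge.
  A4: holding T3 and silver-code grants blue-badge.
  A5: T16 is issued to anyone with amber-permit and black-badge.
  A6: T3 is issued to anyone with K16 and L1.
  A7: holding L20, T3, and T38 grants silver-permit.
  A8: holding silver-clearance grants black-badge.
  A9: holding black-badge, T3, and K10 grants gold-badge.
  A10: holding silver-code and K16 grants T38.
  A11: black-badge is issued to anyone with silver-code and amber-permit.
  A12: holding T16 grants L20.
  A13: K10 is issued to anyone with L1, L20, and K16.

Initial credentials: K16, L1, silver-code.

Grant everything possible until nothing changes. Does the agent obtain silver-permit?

No

silver-permit would need L20, T3, and T38 (A7), but L20 is never granted.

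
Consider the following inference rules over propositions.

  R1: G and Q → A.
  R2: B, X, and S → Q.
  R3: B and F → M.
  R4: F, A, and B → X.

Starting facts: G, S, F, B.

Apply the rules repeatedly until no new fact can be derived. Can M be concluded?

Yes

B and F hold, so M follows (R3).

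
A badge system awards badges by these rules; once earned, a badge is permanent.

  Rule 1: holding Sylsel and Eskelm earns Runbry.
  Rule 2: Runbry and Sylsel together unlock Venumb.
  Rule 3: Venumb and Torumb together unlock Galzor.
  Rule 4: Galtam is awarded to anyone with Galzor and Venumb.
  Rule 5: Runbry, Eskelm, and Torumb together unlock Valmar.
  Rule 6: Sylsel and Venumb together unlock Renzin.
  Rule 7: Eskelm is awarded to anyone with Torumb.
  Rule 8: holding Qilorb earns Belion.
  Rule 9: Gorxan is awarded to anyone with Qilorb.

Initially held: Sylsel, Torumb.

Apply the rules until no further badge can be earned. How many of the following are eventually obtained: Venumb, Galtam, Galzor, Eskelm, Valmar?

5

With Torumb, Eskelm is earned (Rule 7).
With Sylsel and Eskelm, Runbry is earned (Rule 1).
With Runbry, Eskelm, and Torumb, Valmar is earned (Rule 5).
With Runbry and Sylsel, Venumb is earned (Rule 2).
With Venumb and Torumb, Galzor is earned (Rule 3).
With Galzor and Venumb, Galtam is earned (Rule 4).
Venumb: reached.
Galtam: reached.
Galzor: reached.
Eskelm: reached.
Valmar: reached.
All 5 are reached.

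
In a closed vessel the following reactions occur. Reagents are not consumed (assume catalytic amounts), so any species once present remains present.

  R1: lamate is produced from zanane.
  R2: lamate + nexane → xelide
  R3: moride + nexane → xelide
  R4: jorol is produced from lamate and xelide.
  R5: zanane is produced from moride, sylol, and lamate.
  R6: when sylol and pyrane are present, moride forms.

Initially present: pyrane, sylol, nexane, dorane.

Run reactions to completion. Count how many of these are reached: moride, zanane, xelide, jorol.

2

sylol and pyrane present → moride forms (R6).
moride and nexane present → xelide forms (R3).
moride: reached.
zanane would need moride, sylol, and lamate (R5), but lamate never forms.
xelide: reached.
jorol would need lamate and xelide (R4), but lamate never forms.
Reached: moride and xelide — 2 of the 4.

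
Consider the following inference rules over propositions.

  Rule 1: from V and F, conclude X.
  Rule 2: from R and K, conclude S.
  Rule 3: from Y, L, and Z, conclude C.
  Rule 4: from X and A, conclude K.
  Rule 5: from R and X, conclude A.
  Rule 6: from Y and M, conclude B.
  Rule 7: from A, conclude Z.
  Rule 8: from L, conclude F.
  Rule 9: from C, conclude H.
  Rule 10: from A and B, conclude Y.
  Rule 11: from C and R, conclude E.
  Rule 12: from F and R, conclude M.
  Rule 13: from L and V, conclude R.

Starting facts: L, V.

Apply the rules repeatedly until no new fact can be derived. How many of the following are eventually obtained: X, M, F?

L holds, so F follows (Rule 8).
From L and V, Rule 13 gives R.
V and F hold, so X follows (Rule 1).
F and R hold, so M follows (Rule 12).
X: reached.
M: reached.
F: reached.
All 3 are reached.

3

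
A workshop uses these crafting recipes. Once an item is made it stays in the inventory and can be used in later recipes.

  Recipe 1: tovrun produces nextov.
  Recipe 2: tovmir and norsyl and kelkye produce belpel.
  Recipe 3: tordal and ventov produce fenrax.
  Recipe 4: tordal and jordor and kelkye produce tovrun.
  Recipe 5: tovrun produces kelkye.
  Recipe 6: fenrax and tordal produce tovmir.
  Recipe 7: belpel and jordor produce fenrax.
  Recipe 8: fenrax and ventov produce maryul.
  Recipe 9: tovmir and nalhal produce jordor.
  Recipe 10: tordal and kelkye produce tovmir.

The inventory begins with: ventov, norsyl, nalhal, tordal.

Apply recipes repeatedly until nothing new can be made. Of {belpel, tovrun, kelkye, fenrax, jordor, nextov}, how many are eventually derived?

tordal and ventov → fenrax (Recipe 3).
fenrax and tordal → tovmir (Recipe 6).
tovmir and nalhal → jordor (Recipe 9).
belpel would need tovmir, norsyl, and kelkye (Recipe 2), but kelkye is never obtained.
tovrun would need tordal, jordor, and kelkye (Recipe 4), but kelkye is never obtained.
kelkye would need tovrun (Recipe 5), but tovrun is never obtained.
fenrax: reached.
jordor: reached.
nextov would need tovrun (Recipe 1), but tovrun is never obtained.
Reached: fenrax and jordor — 2 of the 6.

2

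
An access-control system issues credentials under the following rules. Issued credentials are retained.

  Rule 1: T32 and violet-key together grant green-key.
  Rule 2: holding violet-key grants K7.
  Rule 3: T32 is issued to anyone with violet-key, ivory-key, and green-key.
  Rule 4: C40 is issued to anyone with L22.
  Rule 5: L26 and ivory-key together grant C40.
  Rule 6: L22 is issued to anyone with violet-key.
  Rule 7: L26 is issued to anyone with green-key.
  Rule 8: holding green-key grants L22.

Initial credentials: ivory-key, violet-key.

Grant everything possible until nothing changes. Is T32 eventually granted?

T32 would need violet-key, ivory-key, and green-key (Rule 3), but green-key is never granted.

No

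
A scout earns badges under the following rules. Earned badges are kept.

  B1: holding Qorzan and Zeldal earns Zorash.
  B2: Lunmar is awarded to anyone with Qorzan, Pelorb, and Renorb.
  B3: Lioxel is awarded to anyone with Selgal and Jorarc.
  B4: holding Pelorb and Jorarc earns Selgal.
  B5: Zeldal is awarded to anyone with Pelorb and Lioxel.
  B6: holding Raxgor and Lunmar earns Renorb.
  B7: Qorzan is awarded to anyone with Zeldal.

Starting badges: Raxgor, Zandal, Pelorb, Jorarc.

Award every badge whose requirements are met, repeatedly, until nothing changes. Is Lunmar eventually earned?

Lunmar would need Qorzan, Pelorb, and Renorb (B2), but Renorb is never earned.

No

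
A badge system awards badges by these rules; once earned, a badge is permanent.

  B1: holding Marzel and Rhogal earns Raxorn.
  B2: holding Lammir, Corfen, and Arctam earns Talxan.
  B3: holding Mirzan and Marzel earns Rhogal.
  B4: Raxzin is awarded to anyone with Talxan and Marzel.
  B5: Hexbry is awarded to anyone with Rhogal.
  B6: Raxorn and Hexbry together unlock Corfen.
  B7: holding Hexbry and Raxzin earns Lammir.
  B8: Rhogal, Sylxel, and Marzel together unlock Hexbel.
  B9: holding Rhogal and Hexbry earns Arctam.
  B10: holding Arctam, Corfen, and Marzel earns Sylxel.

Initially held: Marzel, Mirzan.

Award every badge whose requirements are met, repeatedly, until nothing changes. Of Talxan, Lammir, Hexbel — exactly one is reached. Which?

Hexbel

With Mirzan and Marzel, Rhogal is earned (B3).
With Rhogal, Hexbry is earned (B5).
With Marzel and Rhogal, Raxorn is earned (B1).
With Rhogal and Hexbry, Arctam is earned (B9).
With Raxorn and Hexbry, Corfen is earned (B6).
With Arctam, Corfen, and Marzel, Sylxel is earned (B10).
With Rhogal, Sylxel, and Marzel, Hexbel is earned (B8).
Lammir would need Hexbry and Raxzin (B7), but Raxzin is never earned. Talxan would need Lammir, Corfen, and Arctam (B2), but Lammir is never earned.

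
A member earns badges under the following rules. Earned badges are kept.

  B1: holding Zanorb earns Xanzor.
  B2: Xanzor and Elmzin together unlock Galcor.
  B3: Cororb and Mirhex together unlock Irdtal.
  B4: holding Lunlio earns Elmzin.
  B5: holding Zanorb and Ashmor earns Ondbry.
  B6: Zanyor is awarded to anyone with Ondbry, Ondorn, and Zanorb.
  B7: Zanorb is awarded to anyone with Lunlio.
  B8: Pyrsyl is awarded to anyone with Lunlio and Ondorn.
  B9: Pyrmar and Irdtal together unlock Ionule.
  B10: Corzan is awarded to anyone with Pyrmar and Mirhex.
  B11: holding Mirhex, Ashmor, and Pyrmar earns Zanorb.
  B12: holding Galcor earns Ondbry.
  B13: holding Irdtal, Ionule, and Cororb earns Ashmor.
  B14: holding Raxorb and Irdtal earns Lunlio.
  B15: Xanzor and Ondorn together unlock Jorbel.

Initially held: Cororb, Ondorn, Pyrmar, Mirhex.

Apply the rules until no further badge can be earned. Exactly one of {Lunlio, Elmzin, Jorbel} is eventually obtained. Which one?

With Cororb and Mirhex, Irdtal is earned (B3).
With Pyrmar and Irdtal, Ionule is earned (B9).
With Irdtal, Ionule, and Cororb, Ashmor is earned (B13).
With Mirhex, Ashmor, and Pyrmar, Zanorb is earned (B11).
With Zanorb, Xanzor is earned (B1).
With Xanzor and Ondorn, Jorbel is earned (B15).
Lunlio would need Raxorb and Irdtal (B14), but Raxorb is never earned. Elmzin would need Lunlio (B4), but Lunlio is never earned.

Jorbel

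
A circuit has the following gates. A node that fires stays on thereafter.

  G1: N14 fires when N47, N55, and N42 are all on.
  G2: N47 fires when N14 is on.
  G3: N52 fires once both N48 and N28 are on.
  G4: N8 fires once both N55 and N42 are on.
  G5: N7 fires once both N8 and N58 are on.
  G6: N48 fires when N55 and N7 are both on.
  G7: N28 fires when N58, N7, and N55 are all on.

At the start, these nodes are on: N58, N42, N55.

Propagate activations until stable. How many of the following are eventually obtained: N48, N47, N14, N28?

2

G4: N55 and N42 on → N8 on.
G5: N8 and N58 on → N7 on.
G7: N58, N7, and N55 on → N28 on.
N55 and N7 are on, so N48 fires (G6).
N48: reached.
N47 would need N14 (G2), but N14 never turns on.
N14 would need N47, N55, and N42 (G1), but N47 never turns on.
N28: reached.
Reached: N48 and N28 — 2 of the 4.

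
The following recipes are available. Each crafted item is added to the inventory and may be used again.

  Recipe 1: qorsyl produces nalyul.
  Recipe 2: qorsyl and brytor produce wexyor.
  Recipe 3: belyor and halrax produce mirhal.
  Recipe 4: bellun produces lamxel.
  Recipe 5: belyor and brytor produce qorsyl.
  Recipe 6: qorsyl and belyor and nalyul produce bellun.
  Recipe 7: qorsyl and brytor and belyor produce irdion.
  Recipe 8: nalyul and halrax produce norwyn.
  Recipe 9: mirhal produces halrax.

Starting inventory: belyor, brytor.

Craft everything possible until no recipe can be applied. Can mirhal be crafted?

mirhal would need belyor and halrax (Recipe 3), but halrax is never obtained.

No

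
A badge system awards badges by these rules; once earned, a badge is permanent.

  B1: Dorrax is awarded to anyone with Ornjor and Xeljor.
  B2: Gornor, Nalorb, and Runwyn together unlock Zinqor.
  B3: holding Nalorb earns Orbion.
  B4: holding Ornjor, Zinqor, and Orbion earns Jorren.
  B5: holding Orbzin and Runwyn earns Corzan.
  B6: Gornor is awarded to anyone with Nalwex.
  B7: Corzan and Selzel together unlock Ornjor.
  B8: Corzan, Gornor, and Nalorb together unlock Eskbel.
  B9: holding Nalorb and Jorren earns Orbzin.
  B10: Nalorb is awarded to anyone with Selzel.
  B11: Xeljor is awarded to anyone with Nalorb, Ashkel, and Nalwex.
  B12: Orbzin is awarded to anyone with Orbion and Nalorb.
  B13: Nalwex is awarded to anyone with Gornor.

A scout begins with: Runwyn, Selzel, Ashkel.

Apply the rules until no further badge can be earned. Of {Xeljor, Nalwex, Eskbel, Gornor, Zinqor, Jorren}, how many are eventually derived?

Xeljor would need Nalorb, Ashkel, and Nalwex (B11), but Nalwex is never earned.
Nalwex would need Gornor (B13), but Gornor is never earned.
Eskbel would need Corzan, Gornor, and Nalorb (B8), but Gornor is never earned.
Gornor would need Nalwex (B6), but Nalwex is never earned.
Zinqor would need Gornor, Nalorb, and Runwyn (B2), but Gornor is never earned.
Jorren would need Ornjor, Zinqor, and Orbion (B4), but Zinqor is never earned.
None of the 6 are reached.

0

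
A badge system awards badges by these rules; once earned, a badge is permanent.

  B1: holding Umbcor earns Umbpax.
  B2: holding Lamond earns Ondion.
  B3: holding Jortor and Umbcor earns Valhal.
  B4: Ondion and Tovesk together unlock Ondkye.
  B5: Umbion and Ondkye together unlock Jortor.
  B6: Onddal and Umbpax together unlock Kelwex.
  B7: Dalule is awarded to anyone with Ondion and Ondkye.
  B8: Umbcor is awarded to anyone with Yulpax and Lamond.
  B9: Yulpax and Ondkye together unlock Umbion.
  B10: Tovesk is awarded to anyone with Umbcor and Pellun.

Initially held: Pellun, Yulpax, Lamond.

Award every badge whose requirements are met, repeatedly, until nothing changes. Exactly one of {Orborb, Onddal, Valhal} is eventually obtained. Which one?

Valhal

With Lamond, Ondion is earned (B2).
With Yulpax and Lamond, Umbcor is earned (B8).
With Umbcor and Pellun, Tovesk is earned (B10).
With Ondion and Tovesk, Ondkye is earned (B4).
With Yulpax and Ondkye, Umbion is earned (B9).
With Umbion and Ondkye, Jortor is earned (B5).
With Jortor and Umbcor, Valhal is earned (B3).
No rule produces Orborb, and it is not given. No rule produces Onddal, and it is not given.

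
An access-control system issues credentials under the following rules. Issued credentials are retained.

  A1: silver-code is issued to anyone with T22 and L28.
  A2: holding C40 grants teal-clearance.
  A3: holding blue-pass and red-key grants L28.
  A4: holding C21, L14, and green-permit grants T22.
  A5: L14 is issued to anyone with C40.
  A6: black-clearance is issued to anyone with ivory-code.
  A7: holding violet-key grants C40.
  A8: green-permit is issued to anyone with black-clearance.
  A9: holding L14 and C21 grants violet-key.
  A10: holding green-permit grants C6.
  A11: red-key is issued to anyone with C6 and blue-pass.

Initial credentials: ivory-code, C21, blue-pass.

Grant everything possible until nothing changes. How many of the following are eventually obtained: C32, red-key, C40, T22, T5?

Holding ivory-code grants black-clearance (A6).
Holding black-clearance grants green-permit (A8).
Holding green-permit grants C6 (A10).
Holding C6 and blue-pass grants red-key (A11).
No rule produces C32, and it is not given.
red-key: reached.
C40 would need violet-key (A7), but violet-key is never granted.
T22 would need C21, L14, and green-permit (A4), but L14 is never granted.
No rule produces T5, and it is not given.
Reached: red-key — 1 of the 5.

1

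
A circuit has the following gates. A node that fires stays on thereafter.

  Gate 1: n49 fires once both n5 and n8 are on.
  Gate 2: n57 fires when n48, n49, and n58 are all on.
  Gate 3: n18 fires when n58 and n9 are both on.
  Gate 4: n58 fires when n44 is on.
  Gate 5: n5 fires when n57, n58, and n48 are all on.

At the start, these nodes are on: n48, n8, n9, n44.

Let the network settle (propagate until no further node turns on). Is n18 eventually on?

Yes

n44 is on, so n58 fires (Gate 4).
Gate 3: n58 and n9 on → n18 on.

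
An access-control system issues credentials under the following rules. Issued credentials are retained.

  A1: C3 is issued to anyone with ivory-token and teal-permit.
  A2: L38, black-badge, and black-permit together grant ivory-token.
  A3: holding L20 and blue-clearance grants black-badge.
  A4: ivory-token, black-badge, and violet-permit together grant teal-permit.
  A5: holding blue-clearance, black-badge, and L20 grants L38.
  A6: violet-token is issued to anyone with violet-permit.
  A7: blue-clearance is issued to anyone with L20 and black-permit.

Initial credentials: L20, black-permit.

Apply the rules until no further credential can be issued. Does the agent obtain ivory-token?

Yes

Holding L20 and black-permit grants blue-clearance (A7).
Holding L20 and blue-clearance grants black-badge (A3).
Holding blue-clearance, black-badge, and L20 grants L38 (A5).
Holding L38, black-badge, and black-permit grants ivory-token (A2).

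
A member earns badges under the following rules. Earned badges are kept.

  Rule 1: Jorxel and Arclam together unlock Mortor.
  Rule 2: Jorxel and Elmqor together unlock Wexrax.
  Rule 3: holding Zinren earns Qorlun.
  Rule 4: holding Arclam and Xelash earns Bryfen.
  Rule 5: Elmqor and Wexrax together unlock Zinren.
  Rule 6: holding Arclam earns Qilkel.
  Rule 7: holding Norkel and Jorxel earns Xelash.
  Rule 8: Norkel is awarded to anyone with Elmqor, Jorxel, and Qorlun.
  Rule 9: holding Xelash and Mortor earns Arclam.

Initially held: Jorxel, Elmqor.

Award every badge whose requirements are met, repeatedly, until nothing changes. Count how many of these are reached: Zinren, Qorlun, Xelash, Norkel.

4

With Jorxel and Elmqor, Wexrax is earned (Rule 2).
With Elmqor and Wexrax, Zinren is earned (Rule 5).
With Zinren, Qorlun is earned (Rule 3).
With Elmqor, Jorxel, and Qorlun, Norkel is earned (Rule 8).
With Norkel and Jorxel, Xelash is earned (Rule 7).
Zinren: reached.
Qorlun: reached.
Xelash: reached.
Norkel: reached.
All 4 are reached.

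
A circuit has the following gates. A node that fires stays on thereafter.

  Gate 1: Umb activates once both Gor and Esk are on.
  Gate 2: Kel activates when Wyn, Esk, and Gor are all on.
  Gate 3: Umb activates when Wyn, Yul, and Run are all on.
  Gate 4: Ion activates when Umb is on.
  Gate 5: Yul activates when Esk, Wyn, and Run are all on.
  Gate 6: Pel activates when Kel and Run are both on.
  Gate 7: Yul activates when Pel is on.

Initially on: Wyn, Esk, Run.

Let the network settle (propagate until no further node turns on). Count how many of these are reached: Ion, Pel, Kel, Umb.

Esk, Wyn, and Run are on, so Yul activates (Gate 5).
Gate 3: Wyn, Yul, and Run on → Umb on.
Umb is on, so Ion activates (Gate 4).
Ion: reached.
Pel would need Kel and Run (Gate 6), but Kel never turns on.
Kel would need Wyn, Esk, and Gor (Gate 2), but Gor never turns on.
Umb: reached.
Reached: Ion and Umb — 2 of the 4.

2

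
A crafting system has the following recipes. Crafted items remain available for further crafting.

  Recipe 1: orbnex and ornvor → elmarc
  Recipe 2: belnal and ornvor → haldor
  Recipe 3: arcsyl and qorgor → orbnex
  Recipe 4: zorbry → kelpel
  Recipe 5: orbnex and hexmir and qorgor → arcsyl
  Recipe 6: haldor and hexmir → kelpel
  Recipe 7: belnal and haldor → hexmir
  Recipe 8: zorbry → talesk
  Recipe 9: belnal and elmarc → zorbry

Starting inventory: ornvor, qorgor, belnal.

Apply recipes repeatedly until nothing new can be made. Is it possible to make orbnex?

No

orbnex would need arcsyl and qorgor (Recipe 3), but arcsyl is never obtained.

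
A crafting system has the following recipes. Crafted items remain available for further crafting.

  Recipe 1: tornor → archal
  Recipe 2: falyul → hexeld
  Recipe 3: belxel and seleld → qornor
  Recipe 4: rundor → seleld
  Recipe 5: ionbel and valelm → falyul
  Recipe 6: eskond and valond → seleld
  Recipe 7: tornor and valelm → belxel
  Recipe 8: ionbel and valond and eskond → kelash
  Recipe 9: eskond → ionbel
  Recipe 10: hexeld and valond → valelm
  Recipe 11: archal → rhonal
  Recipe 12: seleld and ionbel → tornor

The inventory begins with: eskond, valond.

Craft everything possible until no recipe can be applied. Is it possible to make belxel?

No

belxel would need tornor and valelm (Recipe 7), but valelm is never obtained.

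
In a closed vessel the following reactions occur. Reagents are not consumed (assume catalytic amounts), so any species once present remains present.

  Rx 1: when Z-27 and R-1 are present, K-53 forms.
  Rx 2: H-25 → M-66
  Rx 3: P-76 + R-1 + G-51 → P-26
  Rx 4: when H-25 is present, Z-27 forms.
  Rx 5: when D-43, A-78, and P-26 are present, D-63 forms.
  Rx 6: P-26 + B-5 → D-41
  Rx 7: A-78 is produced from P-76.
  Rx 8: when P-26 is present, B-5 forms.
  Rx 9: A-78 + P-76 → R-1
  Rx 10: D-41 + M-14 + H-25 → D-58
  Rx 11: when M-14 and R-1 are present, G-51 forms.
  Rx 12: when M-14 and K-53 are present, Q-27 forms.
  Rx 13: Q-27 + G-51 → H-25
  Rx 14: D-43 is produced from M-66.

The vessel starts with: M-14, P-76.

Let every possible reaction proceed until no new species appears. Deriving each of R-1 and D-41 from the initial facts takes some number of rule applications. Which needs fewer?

R-1

R-1: P-76 present → A-78 forms (Rx 7). A-78 and P-76 present → R-1 forms (Rx 9). [2 rule applications]
D-41: P-76 present → A-78 forms (Rx 7). A-78 and P-76 present → R-1 forms (Rx 9). M-14 and R-1 present → G-51 forms (Rx 11). P-76, R-1, and G-51 present → P-26 forms (Rx 3). P-26 present → B-5 forms (Rx 8). P-26 and B-5 present → D-41 forms (Rx 6). [6 rule applications]
R-1 needs fewer.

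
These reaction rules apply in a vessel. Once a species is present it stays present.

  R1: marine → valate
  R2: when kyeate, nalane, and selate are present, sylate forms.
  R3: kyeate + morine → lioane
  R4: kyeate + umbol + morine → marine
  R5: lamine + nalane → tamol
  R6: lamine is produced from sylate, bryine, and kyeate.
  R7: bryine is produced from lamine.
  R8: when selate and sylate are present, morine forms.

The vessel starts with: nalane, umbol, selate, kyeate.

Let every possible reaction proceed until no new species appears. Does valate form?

Yes

kyeate, nalane, and selate present → sylate forms (R2).
selate and sylate present → morine forms (R8).
kyeate, umbol, and morine present → marine forms (R4).
marine present → valate forms (R1).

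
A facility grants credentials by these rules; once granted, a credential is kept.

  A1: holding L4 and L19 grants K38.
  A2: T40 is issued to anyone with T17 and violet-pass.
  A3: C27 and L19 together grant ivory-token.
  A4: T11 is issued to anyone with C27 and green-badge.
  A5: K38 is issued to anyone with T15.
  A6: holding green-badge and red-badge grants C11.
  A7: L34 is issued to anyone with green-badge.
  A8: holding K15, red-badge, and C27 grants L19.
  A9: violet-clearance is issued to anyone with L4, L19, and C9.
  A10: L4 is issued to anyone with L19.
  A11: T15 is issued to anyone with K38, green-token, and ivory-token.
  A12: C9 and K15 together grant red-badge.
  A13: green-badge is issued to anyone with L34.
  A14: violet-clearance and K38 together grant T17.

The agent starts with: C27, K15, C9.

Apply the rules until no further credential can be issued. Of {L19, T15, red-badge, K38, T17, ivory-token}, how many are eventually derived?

Holding C9 and K15 grants red-badge (A12).
Holding K15, red-badge, and C27 grants L19 (A8).
Holding C27 and L19 grants ivory-token (A3).
Holding L19 grants L4 (A10).
Holding L4, L19, and C9 grants violet-clearance (A9).
Holding L4 and L19 grants K38 (A1).
Holding violet-clearance and K38 grants T17 (A14).
L19: reached.
T15 would need K38, green-token, and ivory-token (A11), but green-token is never granted.
red-badge: reached.
K38: reached.
T17: reached.
ivory-token: reached.
Reached: L19, red-badge, K38, T17, and ivory-token — 5 of the 6.

5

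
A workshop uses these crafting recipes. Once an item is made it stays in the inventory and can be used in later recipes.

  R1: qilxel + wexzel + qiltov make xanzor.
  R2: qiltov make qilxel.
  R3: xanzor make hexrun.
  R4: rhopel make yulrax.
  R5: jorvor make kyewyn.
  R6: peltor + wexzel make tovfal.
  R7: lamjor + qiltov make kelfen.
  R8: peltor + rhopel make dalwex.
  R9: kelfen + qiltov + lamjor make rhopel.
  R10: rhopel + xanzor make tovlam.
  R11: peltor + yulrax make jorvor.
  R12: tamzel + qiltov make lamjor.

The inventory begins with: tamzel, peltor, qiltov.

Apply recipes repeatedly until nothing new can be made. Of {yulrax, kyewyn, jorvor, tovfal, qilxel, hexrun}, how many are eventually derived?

Using R2, qiltov makes qilxel.
tamzel + qiltov → lamjor (R12).
lamjor + qiltov → kelfen (R7).
kelfen + qiltov + lamjor → rhopel (R9).
Using R4, rhopel makes yulrax.
peltor + yulrax → jorvor (R11).
Using R5, jorvor makes kyewyn.
yulrax: reached.
kyewyn: reached.
jorvor: reached.
tovfal would need peltor and wexzel (R6), but wexzel is never obtained.
qilxel: reached.
hexrun would need xanzor (R3), but xanzor is never obtained.
Reached: yulrax, kyewyn, jorvor, and qilxel — 4 of the 6.

4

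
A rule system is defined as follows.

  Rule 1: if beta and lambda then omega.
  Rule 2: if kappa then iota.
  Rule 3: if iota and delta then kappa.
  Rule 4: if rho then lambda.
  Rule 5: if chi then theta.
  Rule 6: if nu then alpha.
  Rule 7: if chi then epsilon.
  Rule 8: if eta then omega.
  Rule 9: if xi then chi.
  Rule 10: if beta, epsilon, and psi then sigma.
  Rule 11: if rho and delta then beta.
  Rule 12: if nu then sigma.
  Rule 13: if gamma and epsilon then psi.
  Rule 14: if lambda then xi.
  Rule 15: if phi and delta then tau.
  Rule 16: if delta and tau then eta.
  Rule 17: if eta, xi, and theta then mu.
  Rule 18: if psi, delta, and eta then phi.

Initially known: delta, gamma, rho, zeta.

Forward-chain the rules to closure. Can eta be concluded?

No

eta would need delta and tau (Rule 16), but tau is never established.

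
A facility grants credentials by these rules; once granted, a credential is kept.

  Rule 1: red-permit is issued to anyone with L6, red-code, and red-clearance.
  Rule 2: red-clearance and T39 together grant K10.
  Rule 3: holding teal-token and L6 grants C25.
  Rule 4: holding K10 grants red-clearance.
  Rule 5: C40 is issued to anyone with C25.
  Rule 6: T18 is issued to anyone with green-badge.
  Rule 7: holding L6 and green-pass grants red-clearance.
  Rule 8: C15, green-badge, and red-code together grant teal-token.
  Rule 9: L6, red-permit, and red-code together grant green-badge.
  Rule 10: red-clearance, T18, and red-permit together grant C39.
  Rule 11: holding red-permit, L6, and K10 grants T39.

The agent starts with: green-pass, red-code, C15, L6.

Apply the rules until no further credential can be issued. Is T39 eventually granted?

T39 would need red-permit, L6, and K10 (Rule 11), but K10 is never granted.

No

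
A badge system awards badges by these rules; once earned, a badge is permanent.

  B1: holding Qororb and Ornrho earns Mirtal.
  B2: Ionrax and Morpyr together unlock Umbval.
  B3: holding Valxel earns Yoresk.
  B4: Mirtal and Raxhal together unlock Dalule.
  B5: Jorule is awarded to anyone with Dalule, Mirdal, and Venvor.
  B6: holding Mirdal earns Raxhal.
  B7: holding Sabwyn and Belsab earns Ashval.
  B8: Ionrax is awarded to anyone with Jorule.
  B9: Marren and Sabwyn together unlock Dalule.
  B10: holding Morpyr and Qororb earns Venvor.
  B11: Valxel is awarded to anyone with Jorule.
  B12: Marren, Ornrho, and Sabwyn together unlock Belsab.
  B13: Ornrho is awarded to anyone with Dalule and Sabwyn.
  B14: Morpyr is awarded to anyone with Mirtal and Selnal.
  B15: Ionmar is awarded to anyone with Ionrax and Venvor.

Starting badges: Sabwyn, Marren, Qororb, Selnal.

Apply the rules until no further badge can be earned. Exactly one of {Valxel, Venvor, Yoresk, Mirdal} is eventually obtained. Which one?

With Marren and Sabwyn, Dalule is earned (B9).
With Dalule and Sabwyn, Ornrho is earned (B13).
With Qororb and Ornrho, Mirtal is earned (B1).
With Mirtal and Selnal, Morpyr is earned (B14).
With Morpyr and Qororb, Venvor is earned (B10).
No rule produces Mirdal, and it is not given. Yoresk would need Valxel (B3), but Valxel is never earned. Valxel would need Jorule (B11), but Jorule is never earned.

Venvor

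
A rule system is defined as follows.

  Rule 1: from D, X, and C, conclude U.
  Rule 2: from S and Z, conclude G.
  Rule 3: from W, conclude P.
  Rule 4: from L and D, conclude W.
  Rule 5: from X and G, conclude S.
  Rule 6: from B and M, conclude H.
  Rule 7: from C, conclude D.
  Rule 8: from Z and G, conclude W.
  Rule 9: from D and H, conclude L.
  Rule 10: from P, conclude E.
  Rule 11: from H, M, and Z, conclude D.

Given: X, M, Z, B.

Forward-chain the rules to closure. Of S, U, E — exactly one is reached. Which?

E

From B and M, Rule 6 gives H.
H, M, and Z hold, so D follows (Rule 11).
From D and H, Rule 9 gives L.
From L and D, Rule 4 gives W.
W holds, so P follows (Rule 3).
P holds, so E follows (Rule 10).
U would need D, X, and C (Rule 1), but C is never established. S would need X and G (Rule 5), but G is never established.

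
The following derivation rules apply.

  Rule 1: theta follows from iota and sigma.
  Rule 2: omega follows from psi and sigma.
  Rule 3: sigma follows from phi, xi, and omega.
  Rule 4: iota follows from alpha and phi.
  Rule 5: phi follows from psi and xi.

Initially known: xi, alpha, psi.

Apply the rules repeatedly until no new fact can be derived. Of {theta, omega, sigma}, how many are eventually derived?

0

theta would need iota and sigma (Rule 1), but sigma is never established.
omega would need psi and sigma (Rule 2), but sigma is never established.
sigma would need phi, xi, and omega (Rule 3), but omega is never established.
None of the 3 are reached.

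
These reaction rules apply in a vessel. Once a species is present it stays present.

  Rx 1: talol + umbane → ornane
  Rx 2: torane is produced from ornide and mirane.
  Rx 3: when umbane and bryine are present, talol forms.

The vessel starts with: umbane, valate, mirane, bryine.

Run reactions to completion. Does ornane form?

Yes

umbane and bryine present → talol forms (Rx 3).
talol and umbane present → ornane forms (Rx 1).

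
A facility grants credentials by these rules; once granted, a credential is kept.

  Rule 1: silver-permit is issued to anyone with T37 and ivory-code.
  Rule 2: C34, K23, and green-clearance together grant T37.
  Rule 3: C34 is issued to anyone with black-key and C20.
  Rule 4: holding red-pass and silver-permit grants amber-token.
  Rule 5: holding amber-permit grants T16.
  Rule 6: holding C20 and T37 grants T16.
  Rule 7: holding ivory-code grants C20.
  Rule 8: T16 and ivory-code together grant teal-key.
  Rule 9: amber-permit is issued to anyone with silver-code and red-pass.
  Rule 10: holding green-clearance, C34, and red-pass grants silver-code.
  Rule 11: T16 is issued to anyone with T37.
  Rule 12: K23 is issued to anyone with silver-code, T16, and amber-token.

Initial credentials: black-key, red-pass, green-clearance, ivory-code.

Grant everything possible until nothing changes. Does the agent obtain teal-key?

Holding ivory-code grants C20 (Rule 7).
Holding black-key and C20 grants C34 (Rule 3).
Holding green-clearance, C34, and red-pass grants silver-code (Rule 10).
Holding silver-code and red-pass grants amber-permit (Rule 9).
Holding amber-permit grants T16 (Rule 5).
Holding T16 and ivory-code grants teal-key (Rule 8).

Yes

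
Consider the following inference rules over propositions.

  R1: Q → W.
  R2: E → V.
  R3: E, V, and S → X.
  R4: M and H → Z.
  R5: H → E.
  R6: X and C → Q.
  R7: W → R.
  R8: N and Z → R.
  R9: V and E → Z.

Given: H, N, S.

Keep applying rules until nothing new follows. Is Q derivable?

No

Q would need X and C (R6), but C is never established.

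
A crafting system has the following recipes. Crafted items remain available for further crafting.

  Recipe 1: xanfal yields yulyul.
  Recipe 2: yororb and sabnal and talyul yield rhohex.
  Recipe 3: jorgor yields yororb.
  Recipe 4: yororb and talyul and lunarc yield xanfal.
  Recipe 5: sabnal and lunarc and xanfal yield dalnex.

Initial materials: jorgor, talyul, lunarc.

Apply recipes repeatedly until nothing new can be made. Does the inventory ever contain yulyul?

Yes

Using Recipe 3, jorgor makes yororb.
Using Recipe 4, yororb, talyul, and lunarc make xanfal.
xanfal → yulyul (Recipe 1).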